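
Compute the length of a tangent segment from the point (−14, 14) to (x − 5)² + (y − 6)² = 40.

√385

With centre O = (5, 6), |OP|² = 425 and r² = 40.
Power of the point: PT² = |PO|² − r² = 385, so PT = √385.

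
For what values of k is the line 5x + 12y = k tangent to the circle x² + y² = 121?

The line touches the circle iff its distance from (0, 0) is 11:
|5·0 + 12·0 − k| / √169 = 11
|k| = 11·13, so k = 143 or k = −143.

k = −143 or k = 143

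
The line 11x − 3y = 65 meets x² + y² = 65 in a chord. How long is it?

Substitute y = (−65 + 11x)/3:
130x² − 1430x + 3640 = 0  ⟹  x² − 11x + 28 = 0
x = 7 or x = 4, giving (7, 4) and (4, −7).
|(7, 4) − (4, −7)| = √((3)² + (11)²) = √130.

√130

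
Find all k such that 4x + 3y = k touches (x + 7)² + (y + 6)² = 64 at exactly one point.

k = −86 or k = −6

For a tangent, require d(centre, line) = r = 8.
|4·(−7) + 3·(−6) − k| / √25 = 8
|k − (−46)| = 8·5, so k = −6 or k = −86.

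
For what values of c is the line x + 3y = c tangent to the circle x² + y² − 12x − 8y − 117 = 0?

c = 18 ± 13√10

Tangency holds when the distance from the centre (6, 4) to the line equals the radius 13:
|1·6 + 3·4 − c| / √10 = 13
|c − (18)| = 13√10.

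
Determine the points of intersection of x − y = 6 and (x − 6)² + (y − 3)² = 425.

Substitute y = x − 6:
2x² − 30x − 308 = 0  ⟹  x² − 15x − 154 = 0
x = 22 or x = −7, giving (22, 16) and (−7, −13).

(−7, −13) and (22, 16)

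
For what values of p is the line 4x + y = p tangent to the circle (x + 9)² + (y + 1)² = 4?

p = −37 ± 2√17

Tangency holds when the distance from the centre (−9, −1) to the line equals the radius 2:
|4·(−9) + 1·(−1) − p| / √17 = 2
|p − (−37)| = 2√17.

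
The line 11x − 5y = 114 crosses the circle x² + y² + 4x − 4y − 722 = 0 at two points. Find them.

(−1, −25) and (19, 19)

Substitute y = (−114 + 11x)/5:
146x² − 2628x − 2774 = 0  ⟹  x² − 18x − 19 = 0
x = 19 or x = −1, giving (19, 19) and (−1, −25).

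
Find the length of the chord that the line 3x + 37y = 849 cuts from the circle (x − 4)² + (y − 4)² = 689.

√1378

The distance from (4, 4) to the line is 689/√1378, and r² = 689.
Half the chord is √(r² − d²) = √(689/2), so the full chord is √1378.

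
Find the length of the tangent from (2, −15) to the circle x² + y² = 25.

2√51

Centre (0, 0), r² = 25. |PO|² = (2)² + (−15)² = 229.
Power of the point: PT² = |PO|² − r² = 204, so PT = 2√51.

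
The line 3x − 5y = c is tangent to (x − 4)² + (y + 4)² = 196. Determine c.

c = 32 ± 14√34

Tangency holds when the distance from the centre (4, −4) to the line equals the radius 14:
|3·4 − 5·(−4) − c| / √34 = 14
|c − (32)| = 14√34.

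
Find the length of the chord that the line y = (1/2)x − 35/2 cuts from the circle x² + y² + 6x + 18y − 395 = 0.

The distance from (−3, −9) to the line is 20/√5, and r² = 485.
Half the chord is √(r² − d²) = √(405), so the full chord is 18√5.

18√5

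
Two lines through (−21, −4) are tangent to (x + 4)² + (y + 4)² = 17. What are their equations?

Write the tangent as mx − y + (−4 − m·(−21)) = 0 and set its distance from the centre to √17:
(17m − (0))² = 17(m² + 1)
16m² − 1 = 0, so m = 1/4 or m = −1/4.
With m = 1/4: x − 4y = −5. With m = −1/4: x + 4y = −37.

x − 4y = −5 and x + 4y = −37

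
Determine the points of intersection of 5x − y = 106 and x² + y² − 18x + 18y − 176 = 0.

(16, −26) and (22, 4)

From the line, y = 5x − 106. Substituting:
26x² − 988x + 9152 = 0  ⟹  x² − 38x + 352 = 0
x = 22 or x = 16, giving (22, 4) and (16, −26).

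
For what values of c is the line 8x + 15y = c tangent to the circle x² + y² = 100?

c = −170 or c = 170

Tangency holds when the distance from the centre (0, 0) to the line equals the radius 10:
|8·0 + 15·0 − c| / √289 = 10
|c| = 10·17, so c = 170 or c = −170.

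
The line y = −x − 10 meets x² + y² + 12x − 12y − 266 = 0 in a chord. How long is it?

Centre (−6, 6), r² = 338. Perpendicular distance d from centre to line = |10| / √2 = 10/√2.
Chord = 2√(r² − d²) = 2·√(288) = 24√2.

24√2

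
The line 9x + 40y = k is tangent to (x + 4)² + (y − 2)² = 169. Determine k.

For a tangent, require d(centre, line) = r = 13.
|9·(−4) + 40·2 − k| / √1681 = 13
|k − (44)| = 13·41, so k = 577 or k = −489.

k = −489 or k = 577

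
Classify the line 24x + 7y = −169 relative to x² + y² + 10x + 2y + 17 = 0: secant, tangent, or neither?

Substituting the line into the circle gives 625x² + 8266x + 27028 = 0.
Δ = 68326756 − 67570000 = 756756.
Two real roots: the line is a secant.

secant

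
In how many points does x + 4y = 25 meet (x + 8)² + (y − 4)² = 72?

d² = (1·(−8) + 4·4 − (25))²/17 = 17; r² = 72.
Since d² < r², the line cuts the circle twice.

2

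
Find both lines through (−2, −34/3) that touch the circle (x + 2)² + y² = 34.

Let a tangent through (−2, −34/3) have slope m. Its distance from (−2, 0) must equal √34:
(0m − (34/3))² = 34(m² + 1)
9m² − 25 = 0, so m = −5/3 or m = 5/3.
Through (−2, −34/3) these give 5x + 3y = −44 and 5x − 3y = 24.

5x + 3y = −44 and 5x − 3y = 24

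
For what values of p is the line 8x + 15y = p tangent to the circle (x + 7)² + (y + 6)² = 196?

p = −384 or p = 92

For a tangent, require d(centre, line) = r = 14.
|8·(−7) + 15·(−6) − p| / √289 = 14
|p − (−146)| = 14·17, so p = 92 or p = −384.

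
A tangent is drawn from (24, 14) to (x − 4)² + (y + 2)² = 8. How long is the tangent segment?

The centre is (4, −2) and r = 2√2. The square of the distance from P to the centre is 400 + 256 = 656.
Power of the point: PT² = |PO|² − r² = 648, so PT = 18√2.

18√2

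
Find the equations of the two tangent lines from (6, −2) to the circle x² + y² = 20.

Write the tangent as mx − y + (−2 − m·(6)) = 0 and set its distance from the centre to 2√5:
[m·(−6) − (2)]² = 20(m² + 1)
2m² + 3m − 2 = 0, so m = 1/2 or m = −2.
Through (6, −2) these give x − 2y = 10 and 2x + y = 10.

x − 2y = 10 and 2x + y = 10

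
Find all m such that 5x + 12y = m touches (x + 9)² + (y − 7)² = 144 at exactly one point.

Tangency holds when the distance from the centre (−9, 7) to the line equals the radius 12:
|5·(−9) + 12·7 − m| / √169 = 12
|m − (39)| = 12·13, so m = 195 or m = −117.

m = −117 or m = 195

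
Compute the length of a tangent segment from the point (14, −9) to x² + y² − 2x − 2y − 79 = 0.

Centre (1, 1), r² = 81. |PO|² = (13)² + (−10)² = 269.
The tangent meets the radius at right angles, so tangent² = |PO|² − r² = 269 − 81 = 188.

2√47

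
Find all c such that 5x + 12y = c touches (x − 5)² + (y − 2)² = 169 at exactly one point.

The line touches the circle iff its distance from (5, 2) is 13:
|5·5 + 12·2 − c| / √169 = 13
|c − (49)| = 13·13, so c = 218 or c = −120.

c = −120 or c = 218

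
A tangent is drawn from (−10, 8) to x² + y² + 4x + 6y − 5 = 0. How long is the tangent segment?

The centre is (−2, −3) and r = 3√2. The square of the distance from P to the centre is 64 + 121 = 185.
The tangent meets the radius at right angles, so tangent² = |PO|² − r² = 185 − 18 = 167.

√167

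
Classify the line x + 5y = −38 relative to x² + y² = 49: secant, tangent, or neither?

neither

Centre (0, 0), r² = 49. Distance² from centre to line = (38)²/26 = 722/13.
Since d² > r², the line lies outside the circle.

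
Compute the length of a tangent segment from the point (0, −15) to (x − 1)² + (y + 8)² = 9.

The centre is (1, −8) and r = 3. The square of the distance from P to the centre is 1 + 49 = 50.
Power of the point: PT² = |PO|² − r² = 41, so PT = √41.

√41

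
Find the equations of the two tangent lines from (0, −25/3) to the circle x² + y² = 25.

A line y − (−25/3) = m(x − (0)) is tangent when its distance from (0, 0) is 5:
[m·(0) − (25/3)]² = 25(m² + 1)
9m² − 16 = 0, so m = −4/3 or m = 4/3.
With m = −4/3: 4x + 3y = −25. With m = 4/3: 4x − 3y = 25.

4x + 3y = −25 and 4x − 3y = 25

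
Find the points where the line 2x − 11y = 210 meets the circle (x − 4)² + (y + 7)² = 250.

Express y = (−210 + 2x)/11 and substitute into the circle:
125x² − 1500x − 10625 = 0  ⟹  x² − 12x − 85 = 0
x = 17 or x = −5, giving (17, −16) and (−5, −20).

(−5, −20) and (17, −16)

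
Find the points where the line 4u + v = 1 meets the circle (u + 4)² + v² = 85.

Express v = −4u + 1 and substitute into the circle:
17u² − 68 = 0  ⟹  u² − 4 = 0
u = 2 or u = −2, giving (2, −7) and (−2, 9).

(−2, 9) and (2, −7)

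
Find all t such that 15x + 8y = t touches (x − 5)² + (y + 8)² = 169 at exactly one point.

The line touches the circle iff its distance from (5, −8) is 13:
|15·5 + 8·(−8) − t| / √289 = 13
|t − (11)| = 13·17, so t = 232 or t = −210.

t = −210 or t = 232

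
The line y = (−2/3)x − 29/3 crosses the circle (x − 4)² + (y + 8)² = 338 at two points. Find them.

From the line, y = (−29 − 2x)/3. Substituting:
13x² − 52x − 2873 = 0  ⟹  x² − 4x − 221 = 0
x = 17 or x = −13, giving (17, −21) and (−13, −1).

(−13, −1) and (17, −21)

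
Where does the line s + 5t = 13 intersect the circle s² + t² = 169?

Express t = (13 − s)/5 and substitute into the circle:
26s² − 26s − 4056 = 0  ⟹  s² − s − 156 = 0
s = 13 or s = −12, giving (13, 0) and (−12, 5).

(−12, 5) and (13, 0)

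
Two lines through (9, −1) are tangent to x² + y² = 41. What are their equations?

A line y − (−1) = m(x − (9)) is tangent when its distance from (0, 0) is √41:
[m·(−9) − (1)]² = 41(m² + 1)
20m² + 9m − 20 = 0, so m = 4/5 or m = −5/4.
Through (9, −1) these give 4x − 5y = 41 and 5x + 4y = 41.

4x − 5y = 41 and 5x + 4y = 41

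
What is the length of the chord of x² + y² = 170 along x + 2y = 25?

6√5

The distance from (0, 0) to the line is 25/√5, and r² = 170.
Half the chord is √(r² − d²) = √(45), so the full chord is 6√5.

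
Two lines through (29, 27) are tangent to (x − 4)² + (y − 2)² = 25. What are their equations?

Let a tangent through (29, 27) have slope m. Its distance from (4, 2) must equal 5:
(−25m − (−25))² = 25(m² + 1)
12m² − 25m + 12 = 0, so m = 3/4 or m = 4/3.
Through (29, 27) these give 3x − 4y = −21 and 4x − 3y = 35.

3x − 4y = −21 and 4x − 3y = 35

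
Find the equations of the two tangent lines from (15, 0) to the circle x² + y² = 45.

x + 2y = 15 and x − 2y = 15

Let a tangent through (15, 0) have slope m. Its distance from (0, 0) must equal 3√5:
(−15m − (0))² = 45(m² + 1)
4m² − 1 = 0, so m = −1/2 or m = 1/2.
Through (15, 0) these give x + 2y = 15 and x − 2y = 15.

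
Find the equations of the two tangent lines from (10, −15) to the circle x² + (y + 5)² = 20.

Let a tangent through (10, −15) have slope m. Its distance from (0, −5) must equal 2√5:
[m·(−10) − (10)]² = 20(m² + 1)
2m² + 5m + 2 = 0, so m = −1/2 or m = −2.
Through (10, −15) these give x + 2y = −20 and 2x + y = 5.

x + 2y = −20 and 2x + y = 5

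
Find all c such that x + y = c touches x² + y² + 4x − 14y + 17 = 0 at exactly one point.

c = 5 ± 6√2

The line touches the circle iff its distance from (−2, 7) is 6:
|1·(−2) + 1·7 − c| / √2 = 6
|c − (5)| = 6√2.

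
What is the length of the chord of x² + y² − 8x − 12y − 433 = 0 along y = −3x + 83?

5√10

From the line, y = −3x + 83. Substituting:
10x² − 470x + 5460 = 0  ⟹  x² − 47x + 546 = 0
x = 26 or x = 21, giving (26, 5) and (21, 20).
|(26, 5) − (21, 20)| = √((5)² + (−15)²) = 5√10.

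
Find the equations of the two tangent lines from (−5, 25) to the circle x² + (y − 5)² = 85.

A line y − (25) = m(x − (−5)) is tangent when its distance from (0, 5) is √85:
[m·(5) − (−20)]² = 85(m² + 1)
12m² − 40m − 63 = 0, so m = −7/6 or m = 9/2.
With m = −7/6: 7x + 6y = 115. With m = 9/2: 9x − 2y = −95.

7x + 6y = 115 and 9x − 2y = −95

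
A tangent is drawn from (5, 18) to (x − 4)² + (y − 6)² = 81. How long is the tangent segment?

8

The centre is (4, 6) and r = 9. The square of the distance from P to the centre is 1 + 144 = 145.
Power of the point: PT² = |PO|² − r² = 64, so PT = 8.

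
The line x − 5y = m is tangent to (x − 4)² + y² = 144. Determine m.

Tangency holds when the distance from the centre (4, 0) to the line equals the radius 12:
|1·4 − 5·0 − m| / √26 = 12
|m − (4)| = 12√26.

m = 4 ± 12√26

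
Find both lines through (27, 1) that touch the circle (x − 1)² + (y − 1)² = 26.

x − 5y = 22 and x + 5y = 32

A line y − (1) = m(x − (27)) is tangent when its distance from (1, 1) is √26:
(−26m − (0))² = 26(m² + 1)
25m² − 1 = 0, so m = 1/5 or m = −1/5.
Through (27, 1) these give x − 5y = 22 and x + 5y = 32.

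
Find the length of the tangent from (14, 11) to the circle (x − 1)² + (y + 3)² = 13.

4√22

The centre is (1, −3) and r = √13. The square of the distance from P to the centre is 169 + 196 = 365.
The tangent meets the radius at right angles, so tangent² = |PO|² − r² = 365 − 13 = 352.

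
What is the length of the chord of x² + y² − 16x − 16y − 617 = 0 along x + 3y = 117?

The distance from (8, 8) to the line is 85/√10, and r² = 745.
Half the chord is √(r² − d²) = √(45/2), so the full chord is 3√10.

3√10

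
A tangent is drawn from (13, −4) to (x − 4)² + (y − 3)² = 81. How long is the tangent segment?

7

Centre (4, 3), r² = 81. |PO|² = (9)² + (−7)² = 130.
The tangent meets the radius at right angles, so tangent² = |PO|² − r² = 130 − 81 = 49.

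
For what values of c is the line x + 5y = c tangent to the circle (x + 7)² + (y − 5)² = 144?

For a tangent, require d(centre, line) = r = 12.
|1·(−7) + 5·5 − c| / √26 = 12
|c − (18)| = 12√26.

c = 18 ± 12√26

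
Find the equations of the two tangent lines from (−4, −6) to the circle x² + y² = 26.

5x + y = −26 and x − 5y = 26

Write the tangent as mx − y + (−6 − m·(−4)) = 0 and set its distance from the centre to √26:
[m·(4) − (6)]² = 26(m² + 1)
5m² + 24m − 5 = 0, so m = −5 or m = 1/5.
With m = −5: 5x + y = −26. With m = 1/5: x − 5y = 26.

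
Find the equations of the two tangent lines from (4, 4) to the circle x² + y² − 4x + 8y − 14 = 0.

Write the tangent as mx − y + (4 − m·(4)) = 0 and set its distance from the centre to √34:
(−2m − (−8))² = 34(m² + 1)
15m² + 16m − 15 = 0, so m = 3/5 or m = −5/3.
Through (4, 4) these give 3x − 5y = −8 and 5x + 3y = 32.

3x − 5y = −8 and 5x + 3y = 32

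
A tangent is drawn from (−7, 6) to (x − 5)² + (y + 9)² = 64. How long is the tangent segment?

The centre is (5, −9) and r = 8. The square of the distance from P to the centre is 144 + 225 = 369.
By the tangent–radius right angle, tangent length = √(|PO|² − r²) = √305.

√305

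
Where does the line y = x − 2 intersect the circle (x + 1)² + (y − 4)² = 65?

(−2, −4) and (7, 5)

From the line, y = x − 2. Substituting:
2x² − 10x − 28 = 0  ⟹  x² − 5x − 14 = 0
x = 7 or x = −2, giving (7, 5) and (−2, −4).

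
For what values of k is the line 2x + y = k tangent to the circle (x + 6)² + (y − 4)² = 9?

For a tangent, require d(centre, line) = r = 3.
|2·(−6) + 1·4 − k| / √5 = 3
|k − (−8)| = 3√5.

k = −8 ± 3√5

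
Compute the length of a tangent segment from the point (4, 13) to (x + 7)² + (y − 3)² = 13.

4√13

With centre O = (−7, 3), |OP|² = 221 and r² = 13.
The tangent meets the radius at right angles, so tangent² = |PO|² − r² = 221 − 13 = 208.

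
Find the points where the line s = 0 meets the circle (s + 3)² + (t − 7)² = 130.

(0, −4) and (0, 18)

The line gives s = 0. Substituting into the circle:
t² − 14t − 72 = 0
t = 18 or t = −4, giving (0, 18) and (0, −4).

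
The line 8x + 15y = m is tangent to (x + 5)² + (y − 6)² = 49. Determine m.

Tangency holds when the distance from the centre (−5, 6) to the line equals the radius 7:
|8·(−5) + 15·6 − m| / √289 = 7
|m − (50)| = 7·17, so m = 169 or m = −69.

m = −69 or m = 169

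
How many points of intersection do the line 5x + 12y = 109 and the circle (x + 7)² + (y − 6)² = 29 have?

0

Centre (−7, 6), r² = 29. Distance² from centre to line = (−72)²/169 = 5184/169.
Since d² > r², the line lies outside the circle.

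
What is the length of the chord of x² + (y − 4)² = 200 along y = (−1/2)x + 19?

The distance from (0, 4) to the line is 30/√5, and r² = 200.
Half the chord is √(r² − d²) = √(20), so the full chord is 4√5.

4√5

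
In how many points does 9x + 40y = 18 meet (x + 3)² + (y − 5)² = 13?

0

Substituting the line into the circle gives 1681x² + 12876x + 26724 = 0.
Δ = 165791376 − 179692176 = −13900800.
No real roots: the line does not meet the circle.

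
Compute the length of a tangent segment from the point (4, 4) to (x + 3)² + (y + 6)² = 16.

√133

The centre is (−3, −6) and r = 4. The square of the distance from P to the centre is 49 + 100 = 149.
The tangent meets the radius at right angles, so tangent² = |PO|² − r² = 149 − 16 = 133.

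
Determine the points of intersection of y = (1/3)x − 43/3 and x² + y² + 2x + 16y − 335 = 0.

From the line, y = (−43 + x)/3. Substituting:
10x² − 20x − 3230 = 0  ⟹  x² − 2x − 323 = 0
x = 19 or x = −17, giving (19, −8) and (−17, −20).

(−17, −20) and (19, −8)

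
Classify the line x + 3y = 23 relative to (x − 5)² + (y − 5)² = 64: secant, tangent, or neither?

secant

d² = (1·5 + 3·5 − (23))²/10 = 9/10; r² = 64.
Since d² < r², the line cuts the circle twice.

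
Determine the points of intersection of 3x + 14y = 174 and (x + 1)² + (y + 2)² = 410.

(−12, 15) and (16, 9)

Express y = (174 − 3x)/14 and substitute into the circle:
205x² − 820x − 39360 = 0  ⟹  x² − 4x − 192 = 0
x = 16 or x = −12, giving (16, 9) and (−12, 15).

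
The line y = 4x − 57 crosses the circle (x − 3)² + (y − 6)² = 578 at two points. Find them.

(10, −17) and (20, 23)

From the line, y = 4x − 57. Substituting:
17x² − 510x + 3400 = 0  ⟹  x² − 30x + 200 = 0
x = 20 or x = 10, giving (20, 23) and (10, −17).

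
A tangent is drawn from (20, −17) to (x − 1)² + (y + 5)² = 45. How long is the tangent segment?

2√115

Centre (1, −5), r² = 45. |PO|² = (19)² + (−12)² = 505.
The tangent meets the radius at right angles, so tangent² = |PO|² − r² = 505 − 45 = 460.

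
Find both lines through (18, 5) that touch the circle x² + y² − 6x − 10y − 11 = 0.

x + 2y = 28 and x − 2y = 8

Write the tangent as mx − y + (5 − m·(18)) = 0 and set its distance from the centre to 3√5:
[m·(−15) − (0)]² = 45(m² + 1)
4m² − 1 = 0, so m = −1/2 or m = 1/2.
Through (18, 5) these give x + 2y = 28 and x − 2y = 8.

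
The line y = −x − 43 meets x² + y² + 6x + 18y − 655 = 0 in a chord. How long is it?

23√2

The distance from (−3, −9) to the line is 31/√2, and r² = 745.
Chord = 2√(r² − d²) = 2·√(529/2) = 23√2.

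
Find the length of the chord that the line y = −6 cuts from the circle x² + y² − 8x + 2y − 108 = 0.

Express y = −6 and substitute into the circle:
x² − 8x − 84 = 0
x = 14 or x = −6, giving (14, −6) and (−6, −6).
|(14, −6) − (−6, −6)| = √((20)² + (0)²) = 20.

20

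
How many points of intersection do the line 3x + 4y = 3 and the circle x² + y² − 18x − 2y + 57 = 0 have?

Centre (9, 1), r² = 25. Distance² from centre to line = (28)²/25 = 784/25.
Since d² > r², the line lies outside the circle.

0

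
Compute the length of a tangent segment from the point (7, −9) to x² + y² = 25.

The centre is (0, 0) and r = 5. The square of the distance from P to the centre is 49 + 81 = 130.
Power of the point: PT² = |PO|² − r² = 105, so PT = √105.

√105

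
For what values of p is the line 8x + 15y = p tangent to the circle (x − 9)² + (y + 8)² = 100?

p = −218 or p = 122

Tangency holds when the distance from the centre (9, −8) to the line equals the radius 10:
|8·9 + 15·(−8) − p| / √289 = 10
|p − (−48)| = 10·17, so p = 122 or p = −218.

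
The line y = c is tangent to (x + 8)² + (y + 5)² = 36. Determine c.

c = −11 or c = 1

The line touches the circle iff its distance from (−8, −5) is 6:
|0·(−8) + 1·(−5) − c| / √1 = 6
|c − (−5)| = 6, so c = 1 or c = −11.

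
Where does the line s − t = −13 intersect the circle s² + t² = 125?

Substitute t = s + 13:
2s² + 26s + 44 = 0  ⟹  s² + 13s + 22 = 0
s = −2 or s = −11, giving (−2, 11) and (−11, 2).

(−11, 2) and (−2, 11)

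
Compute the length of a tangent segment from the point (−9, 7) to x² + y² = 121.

3

The centre is (0, 0) and r = 11. The square of the distance from P to the centre is 81 + 49 = 130.
Power of the point: PT² = |PO|² − r² = 9, so PT = 3.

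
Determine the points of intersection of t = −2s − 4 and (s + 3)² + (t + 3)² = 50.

Express t = −2s − 4 and substitute into the circle:
5s² + 10s − 40 = 0  ⟹  s² + 2s − 8 = 0
s = 2 or s = −4, giving (2, −8) and (−4, 4).

(−4, 4) and (2, −8)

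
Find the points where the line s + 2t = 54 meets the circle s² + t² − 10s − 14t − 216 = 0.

From the line, t = (54 − s)/2. Substituting:
5s² − 120s + 540 = 0  ⟹  s² − 24s + 108 = 0
s = 18 or s = 6, giving (18, 18) and (6, 24).

(6, 24) and (18, 18)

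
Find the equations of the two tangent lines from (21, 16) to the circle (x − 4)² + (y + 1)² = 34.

3x − 5y = −17 and 5x − 3y = 57

A line y − (16) = m(x − (21)) is tangent when its distance from (4, −1) is √34:
[m·(−17) − (−17)]² = 34(m² + 1)
15m² − 34m + 15 = 0, so m = 3/5 or m = 5/3.
Through (21, 16) these give 3x − 5y = −17 and 5x − 3y = 57.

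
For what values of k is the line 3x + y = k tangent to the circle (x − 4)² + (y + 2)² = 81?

The line touches the circle iff its distance from (4, −2) is 9:
|3·4 + 1·(−2) − k| / √10 = 9
|k − (10)| = 9√10.

k = 10 ± 9√10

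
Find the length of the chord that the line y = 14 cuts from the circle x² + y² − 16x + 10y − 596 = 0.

Centre (8, −5), r² = 685. Perpendicular distance d from centre to line = |−19| / √1 = 19.
Half the chord is √(r² − d²) = √(324), so the full chord is 36.

36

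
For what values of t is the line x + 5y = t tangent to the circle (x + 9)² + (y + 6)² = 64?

Tangency holds when the distance from the centre (−9, −6) to the line equals the radius 8:
|1·(−9) + 5·(−6) − t| / √26 = 8
|t − (−39)| = 8√26.

t = −39 ± 8√26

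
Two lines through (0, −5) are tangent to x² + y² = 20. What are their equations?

x − 2y = 10 and x + 2y = −10

A line y − (−5) = m(x − (0)) is tangent when its distance from (0, 0) is 2√5:
[m·(0) − (5)]² = 20(m² + 1)
4m² − 1 = 0, so m = 1/2 or m = −1/2.
Through (0, −5) these give x − 2y = 10 and x + 2y = −10.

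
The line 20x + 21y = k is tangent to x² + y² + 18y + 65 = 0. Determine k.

k = −305 or k = −73

For a tangent, require d(centre, line) = r = 4.
|20·0 + 21·(−9) − k| / √841 = 4
|k − (−189)| = 4·29, so k = −73 or k = −305.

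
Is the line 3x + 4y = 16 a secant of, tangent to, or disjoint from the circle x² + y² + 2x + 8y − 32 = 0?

d² = (3·(−1) + 4·(−4) − (16))²/25 = 49; r² = 49.
Since d² = r², the line is tangent.

tangent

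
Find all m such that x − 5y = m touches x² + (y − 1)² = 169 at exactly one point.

For a tangent, require d(centre, line) = r = 13.
|1·0 − 5·1 − m| / √26 = 13
|m − (−5)| = 13√26.

m = −5 ± 13√26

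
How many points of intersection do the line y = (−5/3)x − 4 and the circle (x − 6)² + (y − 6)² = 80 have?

Centre (6, 6), r² = 80. Distance² from centre to line = (60)²/34 = 1800/17.
Since d² > r², the line lies outside the circle.

0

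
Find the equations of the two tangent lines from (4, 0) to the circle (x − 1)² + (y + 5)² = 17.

4x + y = 16 and x − 4y = 4

Let a tangent through (4, 0) have slope m. Its distance from (1, −5) must equal √17:
(−3m − (−5))² = 17(m² + 1)
4m² + 15m − 4 = 0, so m = −4 or m = 1/4.
With m = −4: 4x + y = 16. With m = 1/4: x − 4y = 4.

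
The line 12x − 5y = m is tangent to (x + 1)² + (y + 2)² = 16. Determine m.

m = −54 or m = 50

For a tangent, require d(centre, line) = r = 4.
|12·(−1) − 5·(−2) − m| / √169 = 4
|m − (−2)| = 4·13, so m = 50 or m = −54.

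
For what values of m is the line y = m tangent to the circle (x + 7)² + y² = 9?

m = −3 or m = 3

For a tangent, require d(centre, line) = r = 3.
|0·(−7) + 1·0 − m| / √1 = 3
|m| = 3, so m = 3 or m = −3.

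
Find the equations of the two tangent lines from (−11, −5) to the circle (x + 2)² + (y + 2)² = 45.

2x − y = −17 and x + 2y = −21

A line y − (−5) = m(x − (−11)) is tangent when its distance from (−2, −2) is 3√5:
[m·(9) − (3)]² = 45(m² + 1)
2m² − 3m − 2 = 0, so m = 2 or m = −1/2.
With m = 2: 2x − y = −17. With m = −1/2: x + 2y = −21.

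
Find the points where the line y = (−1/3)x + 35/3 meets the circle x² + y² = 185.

(−4, 13) and (11, 8)

Express y = (35 − x)/3 and substitute into the circle:
10x² − 70x − 440 = 0  ⟹  x² − 7x − 44 = 0
x = 11 or x = −4, giving (11, 8) and (−4, 13).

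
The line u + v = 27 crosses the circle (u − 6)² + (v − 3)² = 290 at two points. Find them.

From the line, v = −u + 27. Substituting:
2u² − 60u + 322 = 0  ⟹  u² − 30u + 161 = 0
u = 23 or u = 7, giving (23, 4) and (7, 20).

(7, 20) and (23, 4)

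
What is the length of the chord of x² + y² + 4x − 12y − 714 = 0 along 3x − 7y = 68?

Substitute y = (−68 + 3x)/7:
58x² − 464x − 24650 = 0  ⟹  x² − 8x − 425 = 0
x = 25 or x = −17, giving (25, 1) and (−17, −17).
|(25, 1) − (−17, −17)| = √((42)² + (18)²) = 6√58.

6√58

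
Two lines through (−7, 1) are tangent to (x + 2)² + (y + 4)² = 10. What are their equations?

3x + y = −20 and x + 3y = −4

Let a tangent through (−7, 1) have slope m. Its distance from (−2, −4) must equal √10:
(5m − (−5))² = 10(m² + 1)
3m² + 10m + 3 = 0, so m = −3 or m = −1/3.
With m = −3: 3x + y = −20. With m = −1/3: x + 3y = −4.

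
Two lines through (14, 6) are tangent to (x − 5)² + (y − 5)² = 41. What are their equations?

5x − 4y = 46 and 4x + 5y = 86

Write the tangent as mx − y + (6 − m·(14)) = 0 and set its distance from the centre to √41:
[m·(−9) − (−1)]² = 41(m² + 1)
20m² − 9m − 20 = 0, so m = 5/4 or m = −4/5.
With m = 5/4: 5x − 4y = 46. With m = −4/5: 4x + 5y = 86.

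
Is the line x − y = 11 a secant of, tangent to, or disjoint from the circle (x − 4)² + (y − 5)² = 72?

tangent

Substituting the line into the circle gives 2x² − 40x + 200 = 0.
Δ = 1600 − 1600 = 0.
A repeated root: the line is tangent.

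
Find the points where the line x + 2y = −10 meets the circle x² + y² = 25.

(−4, −3) and (0, −5)

From the line, y = (−10 − x)/2. Substituting:
5x² + 20x = 0  ⟹  x² + 4x = 0
x = 0 or x = −4, giving (0, −5) and (−4, −3).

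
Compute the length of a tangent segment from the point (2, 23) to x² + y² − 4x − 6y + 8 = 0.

The centre is (2, 3) and r = √5. The square of the distance from P to the centre is 0 + 400 = 400.
Power of the point: PT² = |PO|² − r² = 395, so PT = √395.

√395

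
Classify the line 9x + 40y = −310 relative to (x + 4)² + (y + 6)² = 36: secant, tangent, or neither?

Substituting the line into the circle gives 1681x² + 14060x − 27100 = 0.
Δ = 197683600 − (−182220400) = 379904000.
Two real roots: the line is a secant.

secant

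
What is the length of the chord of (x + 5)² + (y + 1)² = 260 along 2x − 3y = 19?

Express y = (−19 + 2x)/3 and substitute into the circle:
13x² + 26x − 1859 = 0  ⟹  x² + 2x − 143 = 0
x = 11 or x = −13, giving (11, 1) and (−13, −15).
Chord length = distance between (11, 1) and (−13, −15) = √832 = 8√13.

8√13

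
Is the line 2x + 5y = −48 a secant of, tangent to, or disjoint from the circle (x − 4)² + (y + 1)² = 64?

disjoint

Substituting the line into the circle gives 29x² − 28x + 649 = 0.
Discriminant = (−28)² − 4·29·(649) = −74500 < 0.
No real roots: the line does not meet the circle.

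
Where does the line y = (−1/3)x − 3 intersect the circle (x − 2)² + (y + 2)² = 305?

(−15, 2) and (18, −9)

From the line, y = (−9 − x)/3. Substituting:
10x² − 30x − 2700 = 0  ⟹  x² − 3x − 270 = 0
x = 18 or x = −15, giving (18, −9) and (−15, 2).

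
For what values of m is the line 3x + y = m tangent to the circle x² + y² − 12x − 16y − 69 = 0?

Tangency holds when the distance from the centre (6, 8) to the line equals the radius 13:
|3·6 + 1·8 − m| / √10 = 13
|m − (26)| = 13√10.

m = 26 ± 13√10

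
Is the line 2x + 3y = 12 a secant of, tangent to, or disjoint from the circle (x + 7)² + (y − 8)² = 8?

d² = (2·(−7) + 3·8 − (12))²/13 = 4/13; r² = 8.
Since d² < r², the line cuts the circle twice.

secant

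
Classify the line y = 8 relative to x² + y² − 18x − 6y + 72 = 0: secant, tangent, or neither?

neither

Substituting the line into the circle gives x² − 18x + 88 = 0.
Δ = 324 − 352 = −28.
No real roots: the line does not meet the circle.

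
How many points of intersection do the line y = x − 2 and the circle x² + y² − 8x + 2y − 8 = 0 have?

Centre (4, −1), r² = 25. Distance² from centre to line = (3)²/2 = 9/2.
Since d² < r², the line cuts the circle twice.

2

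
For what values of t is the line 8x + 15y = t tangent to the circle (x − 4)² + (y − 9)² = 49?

For a tangent, require d(centre, line) = r = 7.
|8·4 + 15·9 − t| / √289 = 7
|t − (167)| = 7·17, so t = 286 or t = 48.

t = 48 or t = 286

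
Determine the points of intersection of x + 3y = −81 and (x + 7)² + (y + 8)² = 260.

Substitute y = (−81 − x)/3:
10x² + 240x + 1350 = 0  ⟹  x² + 24x + 135 = 0
x = −9 or x = −15, giving (−9, −24) and (−15, −22).

(−15, −22) and (−9, −24)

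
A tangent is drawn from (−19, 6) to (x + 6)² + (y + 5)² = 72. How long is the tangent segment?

With centre O = (−6, −5), |OP|² = 290 and r² = 72.
Power of the point: PT² = |PO|² − r² = 218, so PT = √218.

√218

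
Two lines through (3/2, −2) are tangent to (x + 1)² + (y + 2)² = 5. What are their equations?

2x − y = 5 and 2x + y = 1

Write the tangent as mx − y + (−2 − m·(3/2)) = 0 and set its distance from the centre to √5:
(−5/2m − (0))² = 5(m² + 1)
m² − 4 = 0, so m = 2 or m = −2.
Through (3/2, −2) these give 2x − y = 5 and 2x + y = 1.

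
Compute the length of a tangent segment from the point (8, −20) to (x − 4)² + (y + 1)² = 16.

19

With centre O = (4, −1), |OP|² = 377 and r² = 16.
By the tangent–radius right angle, tangent length = √(|PO|² − r²) = √361 = 19.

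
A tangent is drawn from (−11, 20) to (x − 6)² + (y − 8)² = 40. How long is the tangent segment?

√393

With centre O = (6, 8), |OP|² = 433 and r² = 40.
By the tangent–radius right angle, tangent length = √(|PO|² − r²) = √393.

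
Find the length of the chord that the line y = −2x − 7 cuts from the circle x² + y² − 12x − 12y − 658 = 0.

22√5

Express y = −2x − 7 and substitute into the circle:
5x² + 40x − 525 = 0  ⟹  x² + 8x − 105 = 0
x = 7 or x = −15, giving (7, −21) and (−15, 23).
Chord length = distance between (7, −21) and (−15, 23) = √2420 = 22√5.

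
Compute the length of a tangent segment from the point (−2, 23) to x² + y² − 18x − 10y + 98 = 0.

√437

Centre (9, 5), r² = 8. |PO|² = (−11)² + (18)² = 445.
By the tangent–radius right angle, tangent length = √(|PO|² − r²) = √437.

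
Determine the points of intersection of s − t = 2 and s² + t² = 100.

(−6, −8) and (8, 6)

Substitute t = s − 2:
2s² − 4s − 96 = 0  ⟹  s² − 2s − 48 = 0
s = 8 or s = −6, giving (8, 6) and (−6, −8).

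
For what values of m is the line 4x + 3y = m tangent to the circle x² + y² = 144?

Tangency holds when the distance from the centre (0, 0) to the line equals the radius 12:
|4·0 + 3·0 − m| / √25 = 12
|m| = 12·5, so m = 60 or m = −60.

m = −60 or m = 60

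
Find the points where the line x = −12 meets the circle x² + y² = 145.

The line gives x = −12. Substituting into the circle:
y² − 1 = 0
y = 1 or y = −1, giving (−12, 1) and (−12, −1).

(−12, −1) and (−12, 1)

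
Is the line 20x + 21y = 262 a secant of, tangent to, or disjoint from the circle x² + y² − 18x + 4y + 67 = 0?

Substituting the line into the circle gives 841x² − 20098x + 120199 = 0.
Discriminant = (−20098)² − 4·841·(120199) = −419832 < 0.
No real roots: the line does not meet the circle.

disjoint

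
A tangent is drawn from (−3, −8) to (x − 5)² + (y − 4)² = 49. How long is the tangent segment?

Centre (5, 4), r² = 49. |PO|² = (−8)² + (−12)² = 208.
Power of the point: PT² = |PO|² − r² = 159, so PT = √159.

√159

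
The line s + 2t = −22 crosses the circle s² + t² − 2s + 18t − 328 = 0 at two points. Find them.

Substitute t = (−22 − s)/2:
5s² − 1620 = 0  ⟹  s² − 324 = 0
s = 18 or s = −18, giving (18, −20) and (−18, −2).

(−18, −2) and (18, −20)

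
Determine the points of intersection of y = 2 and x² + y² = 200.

(−14, 2) and (14, 2)

From the line, y = 2. Substituting:
x² − 196 = 0
x = 14 or x = −14, giving (14, 2) and (−14, 2).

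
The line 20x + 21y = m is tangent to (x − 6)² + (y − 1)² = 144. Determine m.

The line touches the circle iff its distance from (6, 1) is 12:
|20·6 + 21·1 − m| / √841 = 12
|m − (141)| = 12·29, so m = 489 or m = −207.

m = −207 or m = 489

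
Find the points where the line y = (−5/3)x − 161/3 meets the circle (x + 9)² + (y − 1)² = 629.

(−34, 3) and (−19, −22)

Express y = (−161 − 5x)/3 and substitute into the circle:
34x² + 1802x + 21964 = 0  ⟹  x² + 53x + 646 = 0
x = −19 or x = −34, giving (−19, −22) and (−34, 3).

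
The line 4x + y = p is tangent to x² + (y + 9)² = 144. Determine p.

p = −9 ± 12√17

The line touches the circle iff its distance from (0, −9) is 12:
|4·0 + 1·(−9) − p| / √17 = 12
|p − (−9)| = 12√17.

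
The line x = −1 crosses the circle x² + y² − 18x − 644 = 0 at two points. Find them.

The line gives x = −1. Substituting into the circle:
y² − 625 = 0
y = 25 or y = −25, giving (−1, 25) and (−1, −25).

(−1, −25) and (−1, 25)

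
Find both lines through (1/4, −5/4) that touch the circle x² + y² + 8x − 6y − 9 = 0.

5x − 3y = 5 and 3x − 5y = 7

Write the tangent as mx − y + (−5/4 − m·(1/4)) = 0 and set its distance from the centre to √34:
[m·(−17/4) − (17/4)]² = 34(m² + 1)
15m² − 34m + 15 = 0, so m = 5/3 or m = 3/5.
Through (1/4, −5/4) these give 5x − 3y = 5 and 3x − 5y = 7.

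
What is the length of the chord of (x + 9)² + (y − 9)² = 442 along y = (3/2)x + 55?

Express y = (110 + 3x)/2 and substitute into the circle:
13x² + 624x + 7020 = 0  ⟹  x² + 48x + 540 = 0
x = −18 or x = −30, giving (−18, 28) and (−30, 10).
|(−18, 28) − (−30, 10)| = √((12)² + (18)²) = 6√13.

6√13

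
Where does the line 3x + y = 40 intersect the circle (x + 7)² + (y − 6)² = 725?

Substitute y = −3x + 40:
10x² − 190x + 480 = 0  ⟹  x² − 19x + 48 = 0
x = 16 or x = 3, giving (16, −8) and (3, 31).

(3, 31) and (16, −8)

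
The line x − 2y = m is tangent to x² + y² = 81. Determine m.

m = ±9√5

For a tangent, require d(centre, line) = r = 9.
|1·0 − 2·0 − m| / √5 = 9
|m| = 9√5.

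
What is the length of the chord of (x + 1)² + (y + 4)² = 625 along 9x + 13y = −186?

15√10

Centre (−1, −4), r² = 625. Perpendicular distance d from centre to line = |125| / √250 = 125/√250.
Chord = 2√(r² − d²) = 2·√(1125/2) = 15√10.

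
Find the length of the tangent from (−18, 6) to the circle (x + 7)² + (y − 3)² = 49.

The centre is (−7, 3) and r = 7. The square of the distance from P to the centre is 121 + 9 = 130.
The tangent meets the radius at right angles, so tangent² = |PO|² − r² = 130 − 49 = 81.

9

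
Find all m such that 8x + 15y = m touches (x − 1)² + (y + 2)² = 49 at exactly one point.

Tangency holds when the distance from the centre (1, −2) to the line equals the radius 7:
|8·1 + 15·(−2) − m| / √289 = 7
|m − (−22)| = 7·17, so m = 97 or m = −141.

m = −141 or m = 97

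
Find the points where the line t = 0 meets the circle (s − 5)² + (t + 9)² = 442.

(−14, 0) and (24, 0)

From the line, t = 0. Substituting:
s² − 10s − 336 = 0
s = 24 or s = −14, giving (24, 0) and (−14, 0).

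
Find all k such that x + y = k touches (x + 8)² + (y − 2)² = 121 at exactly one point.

k = −6 ± 11√2

The line touches the circle iff its distance from (−8, 2) is 11:
|1·(−8) + 1·2 − k| / √2 = 11
|k − (−6)| = 11√2.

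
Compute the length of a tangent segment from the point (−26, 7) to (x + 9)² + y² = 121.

√217

Centre (−9, 0), r² = 121. |PO|² = (−17)² + (7)² = 338.
The tangent meets the radius at right angles, so tangent² = |PO|² − r² = 338 − 121 = 217.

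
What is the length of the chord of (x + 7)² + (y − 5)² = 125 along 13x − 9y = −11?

5√10

The distance from (−7, 5) to the line is 125/√250, and r² = 125.
Chord = 2√(r² − d²) = 2·√(125/2) = 5√10.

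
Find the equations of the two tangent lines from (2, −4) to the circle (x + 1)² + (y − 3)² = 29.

2x + 5y = −16 and 5x − 2y = 18

Write the tangent as mx − y + (−4 − m·(2)) = 0 and set its distance from the centre to √29:
(−3m − (7))² = 29(m² + 1)
10m² − 21m − 10 = 0, so m = −2/5 or m = 5/2.
Through (2, −4) these give 2x + 5y = −16 and 5x − 2y = 18.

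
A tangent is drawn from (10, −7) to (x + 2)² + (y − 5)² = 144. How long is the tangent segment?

The centre is (−2, 5) and r = 12. The square of the distance from P to the centre is 144 + 144 = 288.
Power of the point: PT² = |PO|² − r² = 144, so PT = 12.

12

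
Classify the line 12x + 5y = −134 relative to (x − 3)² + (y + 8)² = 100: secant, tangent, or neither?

tangent

d² = (12·3 + 5·(−8) − (−134))²/169 = 100; r² = 100.
Since d² = r², the line is tangent.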